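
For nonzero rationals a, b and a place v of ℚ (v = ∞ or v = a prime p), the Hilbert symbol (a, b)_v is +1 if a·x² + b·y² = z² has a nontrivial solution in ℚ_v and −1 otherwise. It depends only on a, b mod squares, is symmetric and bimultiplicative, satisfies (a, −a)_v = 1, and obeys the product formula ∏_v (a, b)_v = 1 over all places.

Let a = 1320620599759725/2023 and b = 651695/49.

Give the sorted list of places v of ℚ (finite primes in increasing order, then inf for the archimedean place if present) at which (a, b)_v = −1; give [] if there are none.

[2, 5, 11, 19]

Mod squares: a ≡ 42427, b ≡ 2255. Check v ∈ {∞, 2, 3, 5, 7, 11, 17, 19, 23, 29, 41}.
v=19: a=19^1·(≡12), b=19^0·(≡3) mod 19; (12|19)=-1, (3|19)=-1; (−1)^{1·0·9}·(-1)^0·(-1)^1 = -1.
v=7: a=7^-1·(≡6), b=7^-2·(≡2) mod 7; (6|7)=-1, (2|7)=+1; (−1)^{-1·-2·3}·(-1)^-2·(+1)^-1 = +1.
v=11: a=11^3·(≡2), b=11^1·(≡2) mod 11; (2|11)=-1, (2|11)=-1; (−1)^{3·1·5}·(-1)^1·(-1)^3 = -1.
v=41: a=41^2·(≡18), b=41^1·(≡24) mod 41; (18|41)=+1, (24|41)=-1; (−1)^{2·1·20}·(+1)^1·(-1)^2 = +1.
v=2: v_2(a)=0, v_2(b)=0; units ≡ 3, 7 (mod 8); ε·ε+αω+βω = 1·1+0·0+0·1 ≡ 1  ⇒  (a,b)_2 = -1.
v=5: a=5^2·(≡3), b=5^1·(≡1) mod 5; (3|5)=-1, (1|5)=+1; (−1)^{2·1·2}·(-1)^1·(+1)^2 = -1.
v=∞: 42427 > 0 and 2255 > 0  ⇒  (a,b)_∞ = +1.
v=23: a=23^2·(≡17), b=23^0·(≡12) mod 23; (17|23)=-1, (12|23)=+1; (−1)^{2·0·11}·(-1)^0·(+1)^2 = +1.
v=17: a=17^-2·(≡11), b=17^2·(≡3) mod 17; (11|17)=-1, (3|17)=-1; (−1)^{-2·2·8}·(-1)^2·(-1)^-2 = +1.
v=29: a=29^1·(≡24), b=29^0·(≡25) mod 29; (24|29)=+1, (25|29)=+1; (−1)^{1·0·14}·(+1)^0·(+1)^1 = +1.
v=3: a=3^4·(≡1), b=3^0·(≡2) mod 3; (1|3)=+1, (2|3)=-1; (−1)^{4·0·1}·(+1)^0·(-1)^4 = +1.
(42427, 2255 / ℚ) ramifies at {2, 5, 11, 19}: a division algebra.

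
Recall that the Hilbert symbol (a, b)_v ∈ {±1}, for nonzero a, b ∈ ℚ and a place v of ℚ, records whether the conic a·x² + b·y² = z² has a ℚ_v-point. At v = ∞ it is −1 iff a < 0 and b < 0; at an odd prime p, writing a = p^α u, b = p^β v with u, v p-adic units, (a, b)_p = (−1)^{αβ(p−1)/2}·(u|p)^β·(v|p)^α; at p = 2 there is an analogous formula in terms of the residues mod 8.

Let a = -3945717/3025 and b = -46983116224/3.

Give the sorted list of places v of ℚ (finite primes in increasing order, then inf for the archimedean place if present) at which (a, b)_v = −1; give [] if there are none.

[2, 37, 41, inf]

Mod squares: a ≡ -1517, b ≡ -957. Check v ∈ {∞, 2, 3, 5, 11, 17, 29, 37, 41}.
v=3: a=3^2·(≡1), b=3^-1·(≡2) mod 3; (1|3)=+1, (2|3)=-1; (−1)^{2·-1·1}·(+1)^-1·(-1)^2 = +1.
v=5: a=5^-2·(≡3), b=5^0·(≡2) mod 5; (3|5)=-1, (2|5)=-1; (−1)^{-2·0·2}·(-1)^0·(-1)^-2 = +1.
v=29: a=29^0·(≡9), b=29^1·(≡16) mod 29; (9|29)=+1, (16|29)=+1; (−1)^{0·1·14}·(+1)^1·(+1)^0 = +1.
v=11: a=11^-2·(≡9), b=11^1·(≡1) mod 11; (9|11)=+1, (1|11)=+1; (−1)^{-2·1·5}·(+1)^1·(+1)^-2 = +1.
v=41: a=41^1·(≡33), b=41^2·(≡38) mod 41; (33|41)=+1, (38|41)=-1; (−1)^{1·2·20}·(+1)^2·(-1)^1 = -1.
v=37: a=37^1·(≡9), b=37^2·(≡18) mod 37; (9|37)=+1, (18|37)=-1; (−1)^{1·2·18}·(+1)^2·(-1)^1 = -1.
v=2: v_2(a)=0, v_2(b)=6; units ≡ 3, 3 (mod 8); ε·ε+αω+βω = 1·1+0·1+6·1 ≡ 1  ⇒  (a,b)_2 = -1.
v=∞: -1517 < 0 and -957 < 0  ⇒  (a,b)_∞ = -1.
v=17: a=17^2·(≡2), b=17^0·(≡11) mod 17; (2|17)=+1, (11|17)=-1; (−1)^{2·0·8}·(+1)^0·(-1)^2 = +1.
Ram(-1517, -957) = {2, 37, 41, ∞}; no ℚ_2-point on the conic.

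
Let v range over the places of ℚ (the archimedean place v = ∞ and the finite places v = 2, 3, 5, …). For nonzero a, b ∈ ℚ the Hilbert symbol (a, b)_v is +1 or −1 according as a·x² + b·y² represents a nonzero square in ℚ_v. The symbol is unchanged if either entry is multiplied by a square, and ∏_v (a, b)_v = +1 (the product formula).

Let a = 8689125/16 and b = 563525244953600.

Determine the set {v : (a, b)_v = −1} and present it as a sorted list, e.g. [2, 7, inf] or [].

[3, 17, 29, 47]

Mod squares: a ≡ 347565, b ≡ 41. Check v ∈ {∞, 2, 3, 5, 17, 29, 41, 47}.
v=47: a=47^1·(≡25), b=47^2·(≡46) mod 47; (25|47)=+1, (46|47)=-1; (−1)^{1·2·23}·(+1)^2·(-1)^1 = -1.
v=17: a=17^1·(≡14), b=17^2·(≡10) mod 17; (14|17)=-1, (10|17)=-1; (−1)^{1·2·8}·(-1)^2·(-1)^1 = -1.
v=3: a=3^1·(≡1), b=3^0·(≡2) mod 3; (1|3)=+1, (2|3)=-1; (−1)^{1·0·1}·(+1)^0·(-1)^1 = -1.
v=∞: 347565 > 0 and 41 > 0  ⇒  (a,b)_∞ = +1.
v=29: a=29^1·(≡27), b=29^2·(≡14) mod 29; (27|29)=-1, (14|29)=-1; (−1)^{1·2·14}·(-1)^2·(-1)^1 = -1.
v=5: a=5^3·(≡3), b=5^2·(≡4) mod 5; (3|5)=-1, (4|5)=+1; (−1)^{3·2·2}·(-1)^2·(+1)^3 = +1.
v=41: a=41^0·(≡33), b=41^1·(≡2) mod 41; (33|41)=+1, (2|41)=+1; (−1)^{0·1·20}·(+1)^1·(+1)^0 = +1.
v=2: v_2(a)=-4, v_2(b)=10; units ≡ 5, 1 (mod 8); ε·ε+αω+βω = 0·0+-4·0+10·1 ≡ 0  ⇒  (a,b)_2 = +1.
Ram(347565, 41) = {3, 17, 29, 47}; no ℚ_3-point on the conic.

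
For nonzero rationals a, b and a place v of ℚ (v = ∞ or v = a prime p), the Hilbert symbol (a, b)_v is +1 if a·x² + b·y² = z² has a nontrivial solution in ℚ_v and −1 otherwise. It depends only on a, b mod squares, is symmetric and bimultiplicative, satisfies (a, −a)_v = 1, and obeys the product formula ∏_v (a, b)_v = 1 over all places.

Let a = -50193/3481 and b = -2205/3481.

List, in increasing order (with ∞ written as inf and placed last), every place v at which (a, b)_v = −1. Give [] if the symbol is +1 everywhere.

[2, 5, 11, inf]

(a, b) ≡ (-33, -5) mod (ℚ^×)²; places V = {2, 3, 5, 7, 11, 13, 59, ∞}.
(a,b)_7: α=0, u≡2; β=2, v≡2 (mod 7); (2|7)=+1, (2|7)=+1; sign (−1)^0·+1^2·+1^0 = +1.
(a,b)_11: α=1, u≡7; β=0, v≡10 (mod 11); (7|11)=-1, (10|11)=-1; sign (−1)^0·-1^0·-1^1 = -1.
(a,b)_59: α=-2, u≡16; β=-2, v≡37 (mod 59); (16|59)=+1, (37|59)=-1; sign (−1)^0·+1^-2·-1^-2 = +1.
(a,b)_13: α=2, u≡8; β=0, v≡7 (mod 13); (8|13)=-1, (7|13)=-1; sign (−1)^0·-1^0·-1^2 = +1.
(a,b)_∞: sgn(-33)=−, sgn(-5)=−, so -1.
(a,b)_2: α=0, β=0; u≡7, v≡3 (mod 8); ε(u)ε(v)=1·1, αω(v)=0·1, βω(u)=0·0; sum ≡ 1  ⇒  -1.
(a,b)_3: α=3, u≡1; β=2, v≡1 (mod 3); (1|3)=+1, (1|3)=+1; sign (−1)^0·+1^2·+1^3 = +1.
(a,b)_5: α=0, u≡2; β=1, v≡4 (mod 5); (2|5)=-1, (4|5)=+1; sign (−1)^0·-1^1·+1^0 = -1.
Ram(-33, -5) = {2, 5, 11, ∞}; no ℚ_2-point on the conic.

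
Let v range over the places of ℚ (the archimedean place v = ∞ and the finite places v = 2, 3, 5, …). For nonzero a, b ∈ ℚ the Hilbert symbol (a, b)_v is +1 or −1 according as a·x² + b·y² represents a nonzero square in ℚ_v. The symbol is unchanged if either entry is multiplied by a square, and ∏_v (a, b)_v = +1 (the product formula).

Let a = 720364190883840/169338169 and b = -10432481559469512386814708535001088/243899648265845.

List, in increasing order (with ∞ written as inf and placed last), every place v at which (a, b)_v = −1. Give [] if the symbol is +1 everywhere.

[3, 31, 37, 41]

(a, b) ≡ (26805390, -4467565) mod (ℚ^×)²; places V = {2, 3, 5, 7, 11, 13, 17, 19, 31, 37, 41, ∞}.
(a,b)_19: α=1, u≡2; β=3, v≡16 (mod 19); (2|19)=-1, (16|19)=+1; sign (−1)^1·-1^3·+1^1 = +1.
(a,b)_17: α=0, u≡10; β=-4, v≡2 (mod 17); (10|17)=-1, (2|17)=+1; sign (−1)^0·-1^-4·+1^0 = +1.
(a,b)_37: α=1, u≡16; β=3, v≡18 (mod 37); (16|37)=+1, (18|37)=-1; sign (−1)^0·+1^3·-1^1 = -1.
(a,b)_11: α=-2, u≡10; β=-2, v≡8 (mod 11); (10|11)=-1, (8|11)=-1; sign (−1)^0·-1^-2·-1^-2 = +1.
(a,b)_2: α=13, β=22; u≡7, v≡3 (mod 8); ε(u)ε(v)=1·1, αω(v)=13·1, βω(u)=22·0; sum ≡ 0  ⇒  +1.
(a,b)_31: α=1, u≡7; β=3, v≡14 (mod 31); (7|31)=+1, (14|31)=+1; sign (−1)^1·+1^3·+1^1 = -1.
(a,b)_5: α=1, u≡2; β=-1, v≡3 (mod 5); (2|5)=-1, (3|5)=-1; sign (−1)^0·-1^-1·-1^1 = +1.
(a,b)_3: α=9, u≡2; β=20, v≡2 (mod 3); (2|3)=-1, (2|3)=-1; sign (−1)^0·-1^20·-1^9 = -1.
(a,b)_13: α=-4, u≡9; β=-6, v≡7 (mod 13); (9|13)=+1, (7|13)=-1; sign (−1)^0·+1^-6·-1^-4 = +1.
(a,b)_∞: sgn(26805390)=+, sgn(-4467565)=−, so +1.
(a,b)_41: α=1, u≡23; β=3, v≡17 (mod 41); (23|41)=+1, (17|41)=-1; sign (−1)^0·+1^3·-1^1 = -1.
(a,b)_7: α=-2, u≡3; β=0, v≡5 (mod 7); (3|7)=-1, (5|7)=-1; sign (−1)^0·-1^0·-1^-2 = +1.
|Ram(26805390, -4467565)| = 4, even; anisotropic at {3, 31, 37, 41}.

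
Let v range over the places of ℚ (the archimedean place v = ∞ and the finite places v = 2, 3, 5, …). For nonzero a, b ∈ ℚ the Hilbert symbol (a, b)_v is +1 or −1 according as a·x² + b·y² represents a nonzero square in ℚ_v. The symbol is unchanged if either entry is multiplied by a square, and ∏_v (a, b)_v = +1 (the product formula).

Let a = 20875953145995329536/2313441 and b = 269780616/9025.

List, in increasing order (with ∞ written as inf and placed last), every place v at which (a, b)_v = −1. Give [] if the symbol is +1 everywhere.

[2, 7, 19, 23]

(a, b) ≡ (19, 5474) mod (ℚ^×)²; places V = {2, 3, 5, 7, 11, 13, 17, 19, 23, 37, ∞}.
(a,b)_19: α=1, u≡11; β=-2, v≡12 (mod 19); (11|19)=+1, (12|19)=-1; sign (−1)^0·+1^-2·-1^1 = -1.
(a,b)_23: α=2, u≡5; β=1, v≡16 (mod 23); (5|23)=-1, (16|23)=+1; sign (−1)^0·-1^1·+1^2 = -1.
(a,b)_11: α=2, u≡6; β=0, v≡10 (mod 11); (6|11)=-1, (10|11)=-1; sign (−1)^0·-1^0·-1^2 = +1.
(a,b)_2: α=22, β=3; u≡3, v≡1 (mod 8); ε(u)ε(v)=1·0, αω(v)=22·0, βω(u)=3·1; sum ≡ 1  ⇒  -1.
(a,b)_7: α=2, u≡3; β=1, v≡3 (mod 7); (3|7)=-1, (3|7)=-1; sign (−1)^0·-1^1·-1^2 = -1.
(a,b)_∞: sgn(19)=+, sgn(5474)=+, so +1.
(a,b)_37: α=0, u≡35; β=2, v≡24 (mod 37); (35|37)=-1, (24|37)=-1; sign (−1)^0·-1^2·-1^0 = +1.
(a,b)_13: α=-4, u≡8; β=0, v≡9 (mod 13); (8|13)=-1, (9|13)=+1; sign (−1)^0·-1^0·+1^-4 = +1.
(a,b)_5: α=0, u≡1; β=-2, v≡1 (mod 5); (1|5)=+1, (1|5)=+1; sign (−1)^0·+1^-2·+1^0 = +1.
(a,b)_3: α=-4, u≡1; β=2, v≡2 (mod 3); (1|3)=+1, (2|3)=-1; sign (−1)^0·+1^2·-1^-4 = +1.
(a,b)_17: α=4, u≡1; β=1, v≡9 (mod 17); (1|17)=+1, (9|17)=+1; sign (−1)^0·+1^1·+1^4 = +1.
Ram(19, 5474) = {2, 7, 19, 23}; no ℚ_2-point on the conic.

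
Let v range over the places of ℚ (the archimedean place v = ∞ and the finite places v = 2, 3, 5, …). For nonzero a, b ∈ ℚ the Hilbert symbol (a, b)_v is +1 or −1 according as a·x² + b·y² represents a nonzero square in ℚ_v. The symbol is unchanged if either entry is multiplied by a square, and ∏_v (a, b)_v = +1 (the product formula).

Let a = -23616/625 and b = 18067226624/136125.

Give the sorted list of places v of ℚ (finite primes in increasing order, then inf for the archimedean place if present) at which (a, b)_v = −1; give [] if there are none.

(a, b) ≡ (-41, 205) mod (ℚ^×)²; places V = {2, 3, 5, 11, 41, ∞}.
(a,b)_2: α=6, β=18; u≡7, v≡5 (mod 8); ε(u)ε(v)=1·0, αω(v)=6·1, βω(u)=18·0; sum ≡ 0  ⇒  +1.
(a,b)_∞: sgn(-41)=−, sgn(205)=+, so +1.
(a,b)_41: α=1, u≡8; β=3, v≡39 (mod 41); (8|41)=+1, (39|41)=+1; sign (−1)^0·+1^3·+1^1 = +1.
(a,b)_3: α=2, u≡1; β=-2, v≡1 (mod 3); (1|3)=+1, (1|3)=+1; sign (−1)^0·+1^-2·+1^2 = +1.
(a,b)_5: α=-4, u≡4; β=-3, v≡1 (mod 5); (4|5)=+1, (1|5)=+1; sign (−1)^0·+1^-3·+1^-4 = +1.
(a,b)_11: α=0, u≡5; β=-2, v≡6 (mod 11); (5|11)=+1, (6|11)=-1; sign (−1)^0·+1^-2·-1^0 = +1.
Ram(a, b) = ∅: the form -41·x² + 205·y² − z² is isotropic over every ℚ_v, so by Hasse–Minkowski it is isotropic over ℚ.

[]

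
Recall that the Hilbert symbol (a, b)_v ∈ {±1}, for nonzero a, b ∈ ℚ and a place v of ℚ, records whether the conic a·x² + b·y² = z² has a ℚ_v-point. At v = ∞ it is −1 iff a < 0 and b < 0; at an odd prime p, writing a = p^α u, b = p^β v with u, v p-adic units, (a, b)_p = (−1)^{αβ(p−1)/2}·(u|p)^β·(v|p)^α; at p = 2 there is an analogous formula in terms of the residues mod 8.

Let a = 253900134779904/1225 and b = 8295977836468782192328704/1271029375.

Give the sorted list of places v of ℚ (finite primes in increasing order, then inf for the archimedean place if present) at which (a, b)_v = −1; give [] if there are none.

[3, 29, 41, 47]

(a, b) ≡ (3185331, 30597) mod (ℚ^×)²; places V = {2, 3, 5, 7, 11, 19, 29, 31, 41, 47, ∞}.
(a,b)_19: α=1, u≡18; β=2, v≡17 (mod 19); (18|19)=-1, (17|19)=+1; sign (−1)^0·-1^2·+1^1 = +1.
(a,b)_7: α=-2, u≡1; β=-5, v≡6 (mod 7); (1|7)=+1, (6|7)=-1; sign (−1)^0·+1^-5·-1^-2 = +1.
(a,b)_11: α=0, u≡2; β=-2, v≡10 (mod 11); (2|11)=-1, (10|11)=-1; sign (−1)^0·-1^-2·-1^0 = +1.
(a,b)_5: α=-2, u≡1; β=-4, v≡2 (mod 5); (1|5)=+1, (2|5)=-1; sign (−1)^0·+1^-4·-1^-2 = +1.
(a,b)_47: α=1, u≡30; β=1, v≡46 (mod 47); (30|47)=-1, (46|47)=-1; sign (−1)^1·-1^1·-1^1 = -1.
(a,b)_3: α=5, u≡2; β=11, v≡2 (mod 3); (2|3)=-1, (2|3)=-1; sign (−1)^1·-1^11·-1^5 = -1.
(a,b)_41: α=1, u≡39; β=2, v≡19 (mod 41); (39|41)=+1, (19|41)=-1; sign (−1)^0·+1^2·-1^1 = -1.
(a,b)_31: α=2, u≡9; β=3, v≡29 (mod 31); (9|31)=+1, (29|31)=-1; sign (−1)^0·+1^3·-1^2 = +1.
(a,b)_∞: sgn(3185331)=+, sgn(30597)=+, so +1.
(a,b)_29: α=1, u≡20; β=2, v≡8 (mod 29); (20|29)=+1, (8|29)=-1; sign (−1)^0·+1^2·-1^1 = -1.
(a,b)_2: α=10, β=16; u≡3, v≡5 (mod 8); ε(u)ε(v)=1·0, αω(v)=10·1, βω(u)=16·1; sum ≡ 0  ⇒  +1.
|Ram(3185331, 30597)| = 4, even; anisotropic at {3, 29, 41, 47}.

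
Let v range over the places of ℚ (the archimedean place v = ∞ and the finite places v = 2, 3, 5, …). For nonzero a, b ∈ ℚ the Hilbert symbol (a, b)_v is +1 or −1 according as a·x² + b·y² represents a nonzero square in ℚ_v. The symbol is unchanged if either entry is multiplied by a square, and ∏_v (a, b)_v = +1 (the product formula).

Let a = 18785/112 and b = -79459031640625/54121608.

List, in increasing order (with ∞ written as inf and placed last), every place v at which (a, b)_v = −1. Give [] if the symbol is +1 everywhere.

(a, b) ≡ (455, -3458) mod (ℚ^×)²; places V = {2, 3, 5, 7, 13, 17, 19, ∞}.
(a,b)_3: α=0, u≡2; β=-4, v≡1 (mod 3); (2|3)=-1, (1|3)=+1; sign (−1)^0·-1^-4·+1^0 = +1.
(a,b)_2: α=-4, β=-3; u≡7, v≡7 (mod 8); ε(u)ε(v)=1·1, αω(v)=-4·0, βω(u)=-3·0; sum ≡ 1  ⇒  -1.
(a,b)_13: α=1, u≡10; β=1, v≡2 (mod 13); (10|13)=+1, (2|13)=-1; sign (−1)^0·+1^1·-1^1 = -1.
(a,b)_17: α=2, u≡15; β=-4, v≡3 (mod 17); (15|17)=+1, (3|17)=-1; sign (−1)^0·+1^-4·-1^2 = +1.
(a,b)_5: α=1, u≡1; β=8, v≡3 (mod 5); (1|5)=+1, (3|5)=-1; sign (−1)^0·+1^8·-1^1 = -1.
(a,b)_∞: sgn(455)=+, sgn(-3458)=−, so +1.
(a,b)_19: α=0, u≡3; β=1, v≡10 (mod 19); (3|19)=-1, (10|19)=-1; sign (−1)^0·-1^1·-1^0 = -1.
(a,b)_7: α=-1, u≡2; β=7, v≡3 (mod 7); (2|7)=+1, (3|7)=-1; sign (−1)^1·+1^7·-1^-1 = +1.
|Ram(455, -3458)| = 4, even; anisotropic at {2, 5, 13, 19}.

[2, 5, 13, 19]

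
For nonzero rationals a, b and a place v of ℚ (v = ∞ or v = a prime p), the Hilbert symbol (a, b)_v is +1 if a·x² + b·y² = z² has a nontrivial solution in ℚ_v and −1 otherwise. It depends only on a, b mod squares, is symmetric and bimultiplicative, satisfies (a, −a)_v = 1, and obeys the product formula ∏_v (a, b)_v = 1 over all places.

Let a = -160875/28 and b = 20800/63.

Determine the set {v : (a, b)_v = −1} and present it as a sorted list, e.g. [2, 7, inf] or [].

[2, 7]

(a, b) ≡ (-5005, 91) mod (ℚ^×)²; places V = {2, 3, 5, 7, 11, 13, ∞}.
(a,b)_5: α=3, u≡1; β=2, v≡4 (mod 5); (1|5)=+1, (4|5)=+1; sign (−1)^0·+1^2·+1^3 = +1.
(a,b)_2: α=-2, β=6; u≡3, v≡3 (mod 8); ε(u)ε(v)=1·1, αω(v)=-2·1, βω(u)=6·1; sum ≡ 1  ⇒  -1.
(a,b)_13: α=1, u≡7; β=1, v≡6 (mod 13); (7|13)=-1, (6|13)=-1; sign (−1)^0·-1^1·-1^1 = +1.
(a,b)_∞: sgn(-5005)=−, sgn(91)=+, so +1.
(a,b)_3: α=2, u≡2; β=-2, v≡1 (mod 3); (2|3)=-1, (1|3)=+1; sign (−1)^0·-1^-2·+1^2 = +1.
(a,b)_7: α=-1, u≡5; β=-1, v≡5 (mod 7); (5|7)=-1, (5|7)=-1; sign (−1)^1·-1^-1·-1^-1 = -1.
(a,b)_11: α=1, u≡10; β=0, v≡4 (mod 11); (10|11)=-1, (4|11)=+1; sign (−1)^0·-1^0·+1^1 = +1.
|Ram(-5005, 91)| = 2, even; anisotropic at {2, 7}.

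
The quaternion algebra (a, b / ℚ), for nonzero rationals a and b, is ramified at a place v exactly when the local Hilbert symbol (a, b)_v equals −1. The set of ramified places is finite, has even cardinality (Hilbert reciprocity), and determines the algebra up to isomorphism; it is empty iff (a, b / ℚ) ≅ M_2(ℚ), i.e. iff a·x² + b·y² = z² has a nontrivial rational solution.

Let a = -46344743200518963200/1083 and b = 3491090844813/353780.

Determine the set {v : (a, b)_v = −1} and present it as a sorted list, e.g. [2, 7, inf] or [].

Mod squares: a ≡ -6, b ≡ 36465. Check v ∈ {∞, 2, 3, 5, 7, 11, 13, 17, 19}.
v=7: a=7^2·(≡1), b=7^-2·(≡4) mod 7; (1|7)=+1, (4|7)=+1; (−1)^{2·-2·3}·(+1)^-2·(+1)^2 = +1.
v=13: a=13^4·(≡7), b=13^3·(≡3) mod 13; (7|13)=-1, (3|13)=+1; (−1)^{4·3·6}·(-1)^3·(+1)^4 = -1.
v=11: a=11^2·(≡1), b=11^3·(≡5) mod 11; (1|11)=+1, (5|11)=+1; (−1)^{2·3·5}·(+1)^3·(+1)^2 = +1.
v=2: v_2(a)=17, v_2(b)=-2; units ≡ 5, 1 (mod 8); ε·ε+αω+βω = 0·0+17·0+-2·1 ≡ 0  ⇒  (a,b)_2 = +1.
v=∞: -6 < 0 and 36465 > 0  ⇒  (a,b)_∞ = +1.
v=17: a=17^4·(≡11), b=17^3·(≡10) mod 17; (11|17)=-1, (10|17)=-1; (−1)^{4·3·8}·(-1)^3·(-1)^4 = -1.
v=3: a=3^-1·(≡1), b=3^5·(≡2) mod 3; (1|3)=+1, (2|3)=-1; (−1)^{-1·5·1}·(+1)^5·(-1)^-1 = +1.
v=5: a=5^2·(≡4), b=5^-1·(≡3) mod 5; (4|5)=+1, (3|5)=-1; (−1)^{2·-1·2}·(+1)^-1·(-1)^2 = +1.
v=19: a=19^-2·(≡12), b=19^-2·(≡9) mod 19; (12|19)=-1, (9|19)=+1; (−1)^{-2·-2·9}·(-1)^-2·(+1)^-2 = +1.
|Ram(-6, 36465)| = 2, even; anisotropic at {13, 17}.

[13, 17]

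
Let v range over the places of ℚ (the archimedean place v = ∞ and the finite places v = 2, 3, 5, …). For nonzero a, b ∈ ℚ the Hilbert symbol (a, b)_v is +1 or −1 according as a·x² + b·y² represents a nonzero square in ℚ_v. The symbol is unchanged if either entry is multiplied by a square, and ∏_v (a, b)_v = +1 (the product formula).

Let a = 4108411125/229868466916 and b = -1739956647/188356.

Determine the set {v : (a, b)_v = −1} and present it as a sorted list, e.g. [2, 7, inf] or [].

Mod squares: a ≡ 5, b ≡ -27183. Check v ∈ {∞, 2, 3, 5, 7, 11, 13, 17, 19, 23, 31, 37, 41}.
v=7: a=7^4·(≡6), b=7^-2·(≡5) mod 7; (6|7)=-1, (5|7)=-1; (−1)^{4·-2·3}·(-1)^-2·(-1)^4 = +1.
v=3: a=3^4·(≡2), b=3^1·(≡2) mod 3; (2|3)=-1, (2|3)=-1; (−1)^{4·1·1}·(-1)^1·(-1)^4 = -1.
v=31: a=31^-2·(≡28), b=31^-2·(≡10) mod 31; (28|31)=+1, (10|31)=+1; (−1)^{-2·-2·15}·(+1)^-2·(+1)^-2 = +1.
v=41: a=41^0·(≡31), b=41^1·(≡13) mod 41; (31|41)=+1, (13|41)=-1; (−1)^{0·1·20}·(+1)^1·(-1)^0 = +1.
v=11: a=11^-2·(≡1), b=11^2·(≡3) mod 11; (1|11)=+1, (3|11)=+1; (−1)^{-2·2·5}·(+1)^2·(+1)^-2 = +1.
v=23: a=23^0·(≡14), b=23^2·(≡2) mod 23; (14|23)=-1, (2|23)=+1; (−1)^{0·2·11}·(-1)^2·(+1)^0 = +1.
v=37: a=37^-2·(≡24), b=37^0·(≡28) mod 37; (24|37)=-1, (28|37)=+1; (−1)^{-2·0·18}·(-1)^0·(+1)^-2 = +1.
v=2: v_2(a)=-2, v_2(b)=-2; units ≡ 5, 1 (mod 8); ε·ε+αω+βω = 0·0+-2·0+-2·1 ≡ 0  ⇒  (a,b)_2 = +1.
v=17: a=17^0·(≡12), b=17^1·(≡1) mod 17; (12|17)=-1, (1|17)=+1; (−1)^{0·1·8}·(-1)^1·(+1)^0 = -1.
v=19: a=19^-2·(≡7), b=19^0·(≡5) mod 19; (7|19)=+1, (5|19)=+1; (−1)^{-2·0·9}·(+1)^0·(+1)^-2 = +1.
v=13: a=13^2·(≡6), b=13^1·(≡6) mod 13; (6|13)=-1, (6|13)=-1; (−1)^{2·1·6}·(-1)^1·(-1)^2 = -1.
v=5: a=5^3·(≡4), b=5^0·(≡3) mod 5; (4|5)=+1, (3|5)=-1; (−1)^{3·0·2}·(+1)^0·(-1)^3 = -1.
v=∞: 5 > 0 and -27183 < 0  ⇒  (a,b)_∞ = +1.
Ram(5, -27183) = {3, 5, 13, 17}; no ℚ_3-point on the conic.

[3, 5, 13, 17]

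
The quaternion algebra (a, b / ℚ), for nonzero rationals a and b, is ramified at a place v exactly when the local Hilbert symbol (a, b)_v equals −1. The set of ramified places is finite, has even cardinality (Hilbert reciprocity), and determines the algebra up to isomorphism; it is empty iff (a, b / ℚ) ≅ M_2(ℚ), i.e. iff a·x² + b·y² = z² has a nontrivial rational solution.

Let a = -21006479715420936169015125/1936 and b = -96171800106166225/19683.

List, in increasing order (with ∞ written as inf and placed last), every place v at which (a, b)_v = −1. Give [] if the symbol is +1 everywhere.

Mod squares: a ≡ -7818045, b ≡ -3. Check v ∈ {∞, 2, 3, 5, 7, 11, 17, 23, 31, 37, 43}.
v=31: a=31^3·(≡17), b=31^2·(≡8) mod 31; (17|31)=-1, (8|31)=+1; (−1)^{3·2·15}·(-1)^2·(+1)^3 = +1.
v=2: v_2(a)=-4, v_2(b)=0; units ≡ 3, 5 (mod 8); ε·ε+αω+βω = 1·0+-4·1+0·1 ≡ 0  ⇒  (a,b)_2 = +1.
v=43: a=43^3·(≡33), b=43^2·(≡41) mod 43; (33|43)=-1, (41|43)=+1; (−1)^{3·2·21}·(-1)^2·(+1)^3 = +1.
v=17: a=17^5·(≡9), b=17^4·(≡10) mod 17; (9|17)=+1, (10|17)=-1; (−1)^{5·4·8}·(+1)^4·(-1)^5 = -1.
v=37: a=37^2·(≡29), b=37^0·(≡10) mod 37; (29|37)=-1, (10|37)=+1; (−1)^{2·0·18}·(-1)^0·(+1)^2 = +1.
v=∞: -7818045 < 0 and -3 < 0  ⇒  (a,b)_∞ = -1.
v=11: a=11^-2·(≡8), b=11^0·(≡8) mod 11; (8|11)=-1, (8|11)=-1; (−1)^{-2·0·5}·(-1)^0·(-1)^-2 = +1.
v=7: a=7^0·(≡6), b=7^2·(≡2) mod 7; (6|7)=-1, (2|7)=+1; (−1)^{0·2·3}·(-1)^2·(+1)^0 = +1.
v=3: a=3^1·(≡1), b=3^-9·(≡2) mod 3; (1|3)=+1, (2|3)=-1; (−1)^{1·-9·1}·(+1)^-9·(-1)^1 = +1.
v=23: a=23^3·(≡4), b=23^2·(≡5) mod 23; (4|23)=+1, (5|23)=-1; (−1)^{3·2·11}·(+1)^2·(-1)^3 = -1.
v=5: a=5^3·(≡4), b=5^2·(≡2) mod 5; (4|5)=+1, (2|5)=-1; (−1)^{3·2·2}·(+1)^2·(-1)^3 = -1.
|Ram(-7818045, -3)| = 4, even; anisotropic at {5, 17, 23, ∞}.

[5, 17, 23, inf]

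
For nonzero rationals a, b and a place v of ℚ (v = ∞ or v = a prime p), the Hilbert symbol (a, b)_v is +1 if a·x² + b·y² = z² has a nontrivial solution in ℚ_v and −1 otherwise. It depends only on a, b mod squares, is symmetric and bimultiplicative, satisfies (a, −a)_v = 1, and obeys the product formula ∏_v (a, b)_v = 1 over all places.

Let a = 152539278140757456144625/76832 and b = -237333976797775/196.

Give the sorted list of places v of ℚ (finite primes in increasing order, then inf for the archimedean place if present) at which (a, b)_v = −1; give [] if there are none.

[13, 23]

(a, b) ≡ (4370, -2431) mod (ℚ^×)²; places V = {2, 5, 7, 11, 13, 17, 19, 23, ∞}.
(a,b)_19: α=3, u≡15; β=2, v≡4 (mod 19); (15|19)=-1, (4|19)=+1; sign (−1)^0·-1^2·+1^3 = +1.
(a,b)_7: α=-4, u≡4; β=-2, v≡6 (mod 7); (4|7)=+1, (6|7)=-1; sign (−1)^0·+1^-2·-1^-4 = +1.
(a,b)_17: α=2, u≡2; β=1, v≡7 (mod 17); (2|17)=+1, (7|17)=-1; sign (−1)^0·+1^1·-1^2 = +1.
(a,b)_11: α=6, u≡1; β=3, v≡10 (mod 11); (1|11)=+1, (10|11)=-1; sign (−1)^0·+1^3·-1^6 = +1.
(a,b)_5: α=3, u≡1; β=2, v≡4 (mod 5); (1|5)=+1, (4|5)=+1; sign (−1)^0·+1^2·+1^3 = +1.
(a,b)_23: α=3, u≡12; β=2, v≡22 (mod 23); (12|23)=+1, (22|23)=-1; sign (−1)^0·+1^2·-1^3 = -1.
(a,b)_2: α=-5, β=-2; u≡1, v≡1 (mod 8); ε(u)ε(v)=0·0, αω(v)=-5·0, βω(u)=-2·0; sum ≡ 0  ⇒  +1.
(a,b)_13: α=4, u≡5; β=3, v≡6 (mod 13); (5|13)=-1, (6|13)=-1; sign (−1)^0·-1^3·-1^4 = -1.
(a,b)_∞: sgn(4370)=+, sgn(-2431)=−, so +1.
(4370, -2431 / ℚ) ramifies at {13, 23}: a division algebra.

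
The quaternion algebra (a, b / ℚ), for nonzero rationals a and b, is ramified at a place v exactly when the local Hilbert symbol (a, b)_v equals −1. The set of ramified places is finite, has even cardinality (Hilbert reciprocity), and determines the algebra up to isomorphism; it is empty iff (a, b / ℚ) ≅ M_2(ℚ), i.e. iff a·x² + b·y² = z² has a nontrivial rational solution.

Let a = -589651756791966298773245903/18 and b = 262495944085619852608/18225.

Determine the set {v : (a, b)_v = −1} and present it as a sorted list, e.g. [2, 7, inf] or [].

[2, 11, 19, 23]

Mod squares: a ≡ -79534, b ≡ 437437. Check v ∈ {∞, 2, 3, 5, 7, 11, 13, 19, 23}.
v=5: a=5^0·(≡4), b=5^-2·(≡2) mod 5; (4|5)=+1, (2|5)=-1; (−1)^{0·-2·2}·(+1)^-2·(-1)^0 = +1.
v=13: a=13^5·(≡11), b=13^3·(≡2) mod 13; (11|13)=-1, (2|13)=-1; (−1)^{5·3·6}·(-1)^3·(-1)^5 = +1.
v=23: a=23^5·(≡11), b=23^3·(≡21) mod 23; (11|23)=-1, (21|23)=-1; (−1)^{5·3·11}·(-1)^3·(-1)^5 = -1.
v=∞: -79534 < 0 and 437437 > 0  ⇒  (a,b)_∞ = +1.
v=11: a=11^2·(≡7), b=11^3·(≡7) mod 11; (7|11)=-1, (7|11)=-1; (−1)^{2·3·5}·(-1)^3·(-1)^2 = -1.
v=7: a=7^7·(≡6), b=7^5·(≡2) mod 7; (6|7)=-1, (2|7)=+1; (−1)^{7·5·3}·(-1)^5·(+1)^7 = +1.
v=2: v_2(a)=-1, v_2(b)=6; units ≡ 1, 5 (mod 8); ε·ε+αω+βω = 0·0+-1·1+6·0 ≡ 1  ⇒  (a,b)_2 = -1.
v=19: a=19^5·(≡15), b=19^3·(≡2) mod 19; (15|19)=-1, (2|19)=-1; (−1)^{5·3·9}·(-1)^3·(-1)^5 = -1.
v=3: a=3^-2·(≡2), b=3^-6·(≡1) mod 3; (2|3)=-1, (1|3)=+1; (−1)^{-2·-6·1}·(-1)^-6·(+1)^-2 = +1.
Ram(-79534, 437437) = {2, 11, 19, 23}; no ℚ_2-point on the conic.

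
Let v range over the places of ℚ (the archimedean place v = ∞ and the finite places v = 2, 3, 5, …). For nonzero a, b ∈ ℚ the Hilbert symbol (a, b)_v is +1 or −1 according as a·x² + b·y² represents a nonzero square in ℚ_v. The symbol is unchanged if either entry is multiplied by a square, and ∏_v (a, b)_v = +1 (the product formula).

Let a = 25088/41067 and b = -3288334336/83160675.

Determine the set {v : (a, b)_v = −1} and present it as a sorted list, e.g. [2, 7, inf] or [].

[2, 3]

Mod squares: a ≡ 6, b ≡ -3. Check v ∈ {∞, 2, 3, 5, 7, 13}.
v=2: v_2(a)=9, v_2(b)=26; units ≡ 3, 5 (mod 8); ε·ε+αω+βω = 1·0+9·1+26·1 ≡ 1  ⇒  (a,b)_2 = -1.
v=13: a=13^-2·(≡7), b=13^-2·(≡1) mod 13; (7|13)=-1, (1|13)=+1; (−1)^{-2·-2·6}·(-1)^-2·(+1)^-2 = +1.
v=3: a=3^-5·(≡2), b=3^-9·(≡2) mod 3; (2|3)=-1, (2|3)=-1; (−1)^{-5·-9·1}·(-1)^-9·(-1)^-5 = -1.
v=5: a=5^0·(≡4), b=5^-2·(≡2) mod 5; (4|5)=+1, (2|5)=-1; (−1)^{0·-2·2}·(+1)^-2·(-1)^0 = +1.
v=7: a=7^2·(≡3), b=7^2·(≡1) mod 7; (3|7)=-1, (1|7)=+1; (−1)^{2·2·3}·(-1)^2·(+1)^2 = +1.
v=∞: 6 > 0 and -3 < 0  ⇒  (a,b)_∞ = +1.
|Ram(6, -3)| = 2, even; anisotropic at {2, 3}.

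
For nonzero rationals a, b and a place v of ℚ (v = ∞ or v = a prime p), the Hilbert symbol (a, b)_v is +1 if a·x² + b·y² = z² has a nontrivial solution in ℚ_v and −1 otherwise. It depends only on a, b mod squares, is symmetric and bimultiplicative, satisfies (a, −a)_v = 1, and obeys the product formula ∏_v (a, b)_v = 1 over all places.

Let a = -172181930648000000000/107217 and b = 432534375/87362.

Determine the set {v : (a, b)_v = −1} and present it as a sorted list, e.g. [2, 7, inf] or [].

[7, 11]

Mod squares: a ≡ -15015, b ≡ 910. Check v ∈ {∞, 2, 3, 5, 7, 11, 13, 19}.
v=3: a=3^-3·(≡2), b=3^2·(≡1) mod 3; (2|3)=-1, (1|3)=+1; (−1)^{-3·2·1}·(-1)^2·(+1)^-3 = +1.
v=2: v_2(a)=12, v_2(b)=-1; units ≡ 1, 7 (mod 8); ε·ε+αω+βω = 0·1+12·0+-1·0 ≡ 0  ⇒  (a,b)_2 = +1.
v=∞: -15015 < 0 and 910 > 0  ⇒  (a,b)_∞ = +1.
v=5: a=5^9·(≡2), b=5^5·(≡3) mod 5; (2|5)=-1, (3|5)=-1; (−1)^{9·5·2}·(-1)^5·(-1)^9 = +1.
v=11: a=11^-1·(≡2), b=11^-2·(≡6) mod 11; (2|11)=-1, (6|11)=-1; (−1)^{-1·-2·5}·(-1)^-2·(-1)^-1 = -1.
v=7: a=7^3·(≡4), b=7^1·(≡4) mod 7; (4|7)=+1, (4|7)=+1; (−1)^{3·1·3}·(+1)^1·(+1)^3 = -1.
v=19: a=19^-2·(≡13), b=19^-2·(≡11) mod 19; (13|19)=-1, (11|19)=+1; (−1)^{-2·-2·9}·(-1)^-2·(+1)^-2 = +1.
v=13: a=13^7·(≡11), b=13^3·(≡8) mod 13; (11|13)=-1, (8|13)=-1; (−1)^{7·3·6}·(-1)^3·(-1)^7 = +1.
|Ram(-15015, 910)| = 2, even; anisotropic at {7, 11}.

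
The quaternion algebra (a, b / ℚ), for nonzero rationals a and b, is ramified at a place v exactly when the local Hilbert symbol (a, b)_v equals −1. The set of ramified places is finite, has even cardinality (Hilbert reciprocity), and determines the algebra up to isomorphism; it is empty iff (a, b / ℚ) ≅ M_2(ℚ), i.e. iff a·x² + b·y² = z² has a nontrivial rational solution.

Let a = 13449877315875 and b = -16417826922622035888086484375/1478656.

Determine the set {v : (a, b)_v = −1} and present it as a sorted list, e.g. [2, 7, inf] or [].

(a, b) ≡ (35, -15015) mod (ℚ^×)²; places V = {2, 3, 5, 7, 11, 13, 17, 19, ∞}.
(a,b)_7: α=1, u≡5; β=5, v≡1 (mod 7); (5|7)=-1, (1|7)=+1; sign (−1)^1·-1^5·+1^1 = +1.
(a,b)_13: α=2, u≡9; β=3, v≡7 (mod 13); (9|13)=+1, (7|13)=-1; sign (−1)^0·+1^3·-1^2 = +1.
(a,b)_17: α=4, u≡9; β=6, v≡8 (mod 17); (9|17)=+1, (8|17)=+1; sign (−1)^0·+1^6·+1^4 = +1.
(a,b)_2: α=0, β=-12; u≡3, v≡1 (mod 8); ε(u)ε(v)=1·0, αω(v)=0·0, βω(u)=-12·1; sum ≡ 0  ⇒  +1.
(a,b)_3: α=2, u≡2; β=11, v≡2 (mod 3); (2|3)=-1, (2|3)=-1; sign (−1)^0·-1^11·-1^2 = -1.
(a,b)_∞: sgn(35)=+, sgn(-15015)=−, so +1.
(a,b)_11: α=2, u≡8; β=3, v≡10 (mod 11); (8|11)=-1, (10|11)=-1; sign (−1)^0·-1^3·-1^2 = -1.
(a,b)_5: α=3, u≡2; β=7, v≡3 (mod 5); (2|5)=-1, (3|5)=-1; sign (−1)^0·-1^7·-1^3 = +1.
(a,b)_19: α=0, u≡17; β=-2, v≡12 (mod 19); (17|19)=+1, (12|19)=-1; sign (−1)^0·+1^-2·-1^0 = +1.
Ram(35, -15015) = {3, 11}; no ℚ_3-point on the conic.

[3, 11]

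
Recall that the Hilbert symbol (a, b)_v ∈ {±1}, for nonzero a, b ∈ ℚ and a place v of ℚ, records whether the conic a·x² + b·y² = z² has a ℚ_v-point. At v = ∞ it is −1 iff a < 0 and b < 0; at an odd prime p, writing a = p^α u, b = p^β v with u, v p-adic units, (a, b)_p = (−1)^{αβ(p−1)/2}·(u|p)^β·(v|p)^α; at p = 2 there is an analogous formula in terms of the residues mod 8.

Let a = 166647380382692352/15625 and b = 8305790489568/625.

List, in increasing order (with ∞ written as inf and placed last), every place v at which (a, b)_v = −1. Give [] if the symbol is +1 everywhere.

[2, 11, 13, 19]

Mod squares: a ≡ 13, b ≡ 16302. Check v ∈ {∞, 2, 3, 5, 11, 13, 19}.
v=2: v_2(a)=10, v_2(b)=5; units ≡ 5, 7 (mod 8); ε·ε+αω+βω = 0·1+10·0+5·1 ≡ 1  ⇒  (a,b)_2 = -1.
v=3: a=3^8·(≡1), b=3^7·(≡1) mod 3; (1|3)=+1, (1|3)=+1; (−1)^{8·7·1}·(+1)^7·(+1)^8 = +1.
v=13: a=13^1·(≡1), b=13^1·(≡5) mod 13; (1|13)=+1, (5|13)=-1; (−1)^{1·1·6}·(+1)^1·(-1)^1 = -1.
v=∞: 13 > 0 and 16302 > 0  ⇒  (a,b)_∞ = +1.
v=19: a=19^4·(≡10), b=19^3·(≡2) mod 19; (10|19)=-1, (2|19)=-1; (−1)^{4·3·9}·(-1)^3·(-1)^4 = -1.
v=11: a=11^4·(≡8), b=11^3·(≡10) mod 11; (8|11)=-1, (10|11)=-1; (−1)^{4·3·5}·(-1)^3·(-1)^4 = -1.
v=5: a=5^-6·(≡2), b=5^-4·(≡3) mod 5; (2|5)=-1, (3|5)=-1; (−1)^{-6·-4·2}·(-1)^-4·(-1)^-6 = +1.
(13, 16302 / ℚ) ramifies at {2, 11, 13, 19}: a division algebra.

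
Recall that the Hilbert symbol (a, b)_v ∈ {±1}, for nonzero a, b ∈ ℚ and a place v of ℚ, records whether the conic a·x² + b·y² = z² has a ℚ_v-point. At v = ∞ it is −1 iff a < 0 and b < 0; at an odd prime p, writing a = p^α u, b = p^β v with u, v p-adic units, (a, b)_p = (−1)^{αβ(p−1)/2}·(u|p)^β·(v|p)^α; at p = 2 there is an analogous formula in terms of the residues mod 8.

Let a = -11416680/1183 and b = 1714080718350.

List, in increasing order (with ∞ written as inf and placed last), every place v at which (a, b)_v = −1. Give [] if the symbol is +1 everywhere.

[2, 3, 11, 19]

Mod squares: a ≡ -2310, b ≡ 494. Check v ∈ {∞, 2, 3, 5, 7, 11, 13, 17, 19, 31}.
v=3: a=3^3·(≡1), b=3^4·(≡2) mod 3; (1|3)=+1, (2|3)=-1; (−1)^{3·4·1}·(+1)^4·(-1)^3 = -1.
v=19: a=19^0·(≡8), b=19^1·(≡4) mod 19; (8|19)=-1, (4|19)=+1; (−1)^{0·1·9}·(-1)^1·(+1)^0 = -1.
v=2: v_2(a)=3, v_2(b)=1; units ≡ 5, 7 (mod 8); ε·ε+αω+βω = 0·1+3·0+1·1 ≡ 1  ⇒  (a,b)_2 = -1.
v=31: a=31^2·(≡11), b=31^0·(≡12) mod 31; (11|31)=-1, (12|31)=-1; (−1)^{2·0·15}·(-1)^0·(-1)^2 = +1.
v=∞: -2310 < 0 and 494 > 0  ⇒  (a,b)_∞ = +1.
v=13: a=13^-2·(≡9), b=13^1·(≡9) mod 13; (9|13)=+1, (9|13)=+1; (−1)^{-2·1·6}·(+1)^1·(+1)^-2 = +1.
v=17: a=17^0·(≡1), b=17^2·(≡9) mod 17; (1|17)=+1, (9|17)=+1; (−1)^{0·2·8}·(+1)^2·(+1)^0 = +1.
v=5: a=5^1·(≡3), b=5^2·(≡4) mod 5; (3|5)=-1, (4|5)=+1; (−1)^{1·2·2}·(-1)^2·(+1)^1 = +1.
v=7: a=7^-1·(≡5), b=7^2·(≡4) mod 7; (5|7)=-1, (4|7)=+1; (−1)^{-1·2·3}·(-1)^2·(+1)^-1 = +1.
v=11: a=11^1·(≡6), b=11^2·(≡7) mod 11; (6|11)=-1, (7|11)=-1; (−1)^{1·2·5}·(-1)^2·(-1)^1 = -1.
(-2310, 494 / ℚ) ramifies at {2, 3, 11, 19}: a division algebra.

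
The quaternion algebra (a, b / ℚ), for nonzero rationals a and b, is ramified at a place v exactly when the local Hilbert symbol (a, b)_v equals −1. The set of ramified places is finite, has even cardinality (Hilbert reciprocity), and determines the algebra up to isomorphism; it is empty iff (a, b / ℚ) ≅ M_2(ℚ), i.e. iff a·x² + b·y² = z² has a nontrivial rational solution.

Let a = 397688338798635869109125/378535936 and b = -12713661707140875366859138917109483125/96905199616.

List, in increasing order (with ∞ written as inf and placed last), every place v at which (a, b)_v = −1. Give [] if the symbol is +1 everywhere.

Mod squares: a ≡ 863765, b ≡ -305877. Check v ∈ {∞, 2, 3, 5, 7, 11, 13, 19, 23, 29, 31, 37}.
v=∞: 863765 > 0 and -305877 < 0  ⇒  (a,b)_∞ = +1.
v=31: a=31^2·(≡13), b=31^3·(≡15) mod 31; (13|31)=-1, (15|31)=-1; (−1)^{2·3·15}·(-1)^3·(-1)^2 = -1.
v=3: a=3^0·(≡2), b=3^1·(≡2) mod 3; (2|3)=-1, (2|3)=-1; (−1)^{0·1·1}·(-1)^1·(-1)^0 = -1.
v=5: a=5^3·(≡3), b=5^4·(≡2) mod 5; (3|5)=-1, (2|5)=-1; (−1)^{3·4·2}·(-1)^4·(-1)^3 = -1.
v=13: a=13^2·(≡8), b=13^3·(≡4) mod 13; (8|13)=-1, (4|13)=+1; (−1)^{2·3·6}·(-1)^3·(+1)^2 = -1.
v=37: a=37^1·(≡14), b=37^2·(≡14) mod 37; (14|37)=-1, (14|37)=-1; (−1)^{1·2·18}·(-1)^2·(-1)^1 = -1.
v=2: v_2(a)=-20, v_2(b)=-28; units ≡ 5, 3 (mod 8); ε·ε+αω+βω = 0·1+-20·1+-28·1 ≡ 0  ⇒  (a,b)_2 = +1.
v=29: a=29^1·(≡3), b=29^2·(≡26) mod 29; (3|29)=-1, (26|29)=-1; (−1)^{1·2·14}·(-1)^2·(-1)^1 = -1.
v=19: a=19^-2·(≡16), b=19^-2·(≡1) mod 19; (16|19)=+1, (1|19)=+1; (−1)^{-2·-2·9}·(+1)^-2·(+1)^-2 = +1.
v=11: a=11^8·(≡9), b=11^11·(≡3) mod 11; (9|11)=+1, (3|11)=+1; (−1)^{8·11·5}·(+1)^11·(+1)^8 = +1.
v=23: a=23^3·(≡19), b=23^5·(≡1) mod 23; (19|23)=-1, (1|23)=+1; (−1)^{3·5·11}·(-1)^5·(+1)^3 = +1.
v=7: a=7^1·(≡3), b=7^2·(≡4) mod 7; (3|7)=-1, (4|7)=+1; (−1)^{1·2·3}·(-1)^2·(+1)^1 = +1.
Ram(863765, -305877) = {3, 5, 13, 29, 31, 37}; no ℚ_3-point on the conic.

[3, 5, 13, 29, 31, 37]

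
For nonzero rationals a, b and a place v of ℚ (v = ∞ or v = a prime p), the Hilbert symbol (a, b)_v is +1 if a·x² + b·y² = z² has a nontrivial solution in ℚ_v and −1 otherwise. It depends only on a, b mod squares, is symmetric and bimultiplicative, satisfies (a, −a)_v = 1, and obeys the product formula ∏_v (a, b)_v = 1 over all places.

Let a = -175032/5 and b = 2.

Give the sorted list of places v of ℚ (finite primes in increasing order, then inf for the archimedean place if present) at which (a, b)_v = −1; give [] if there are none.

[2, 5, 11, 13]

(a, b) ≡ (-24310, 2) mod (ℚ^×)²; places V = {2, 3, 5, 11, 13, 17, ∞}.
(a,b)_2: α=3, β=1; u≡5, v≡1 (mod 8); ε(u)ε(v)=0·0, αω(v)=3·0, βω(u)=1·1; sum ≡ 1  ⇒  -1.
(a,b)_∞: sgn(-24310)=−, sgn(2)=+, so +1.
(a,b)_17: α=1, u≡8; β=0, v≡2 (mod 17); (8|17)=+1, (2|17)=+1; sign (−1)^0·+1^0·+1^1 = +1.
(a,b)_3: α=2, u≡2; β=0, v≡2 (mod 3); (2|3)=-1, (2|3)=-1; sign (−1)^0·-1^0·-1^2 = +1.
(a,b)_13: α=1, u≡6; β=0, v≡2 (mod 13); (6|13)=-1, (2|13)=-1; sign (−1)^0·-1^0·-1^1 = -1.
(a,b)_5: α=-1, u≡3; β=0, v≡2 (mod 5); (3|5)=-1, (2|5)=-1; sign (−1)^0·-1^0·-1^-1 = -1.
(a,b)_11: α=1, u≡1; β=0, v≡2 (mod 11); (1|11)=+1, (2|11)=-1; sign (−1)^0·+1^0·-1^1 = -1.
Ram(-24310, 2) = {2, 5, 11, 13}; no ℚ_2-point on the conic.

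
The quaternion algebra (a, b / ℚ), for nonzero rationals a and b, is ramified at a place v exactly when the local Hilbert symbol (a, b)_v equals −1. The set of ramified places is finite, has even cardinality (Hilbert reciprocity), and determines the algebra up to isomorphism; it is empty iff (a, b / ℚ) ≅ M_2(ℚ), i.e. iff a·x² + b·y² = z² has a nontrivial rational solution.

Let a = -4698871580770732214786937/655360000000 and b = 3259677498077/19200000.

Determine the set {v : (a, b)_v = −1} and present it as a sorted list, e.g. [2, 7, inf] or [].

Mod squares: a ≡ -2730, b ≡ 2310. Check v ∈ {∞, 2, 3, 5, 7, 11, 13, 17, 19}.
v=7: a=7^11·(≡1), b=7^5·(≡4) mod 7; (1|7)=+1, (4|7)=+1; (−1)^{11·5·3}·(+1)^5·(+1)^11 = -1.
v=5: a=5^-7·(≡1), b=5^-5·(≡3) mod 5; (1|5)=+1, (3|5)=-1; (−1)^{-7·-5·2}·(+1)^-5·(-1)^-7 = -1.
v=13: a=13^7·(≡2), b=13^2·(≡3) mod 13; (2|13)=-1, (3|13)=+1; (−1)^{7·2·6}·(-1)^2·(+1)^7 = +1.
v=∞: -2730 < 0 and 2310 > 0  ⇒  (a,b)_∞ = +1.
v=11: a=11^2·(≡1), b=11^1·(≡4) mod 11; (1|11)=+1, (4|11)=+1; (−1)^{2·1·5}·(+1)^1·(+1)^2 = +1.
v=3: a=3^1·(≡2), b=3^-1·(≡2) mod 3; (2|3)=-1, (2|3)=-1; (−1)^{1·-1·1}·(-1)^-1·(-1)^1 = -1.
v=2: v_2(a)=-23, v_2(b)=-11; units ≡ 3, 3 (mod 8); ε·ε+αω+βω = 1·1+-23·1+-11·1 ≡ 1  ⇒  (a,b)_2 = -1.
v=17: a=17^2·(≡10), b=17^2·(≡2) mod 17; (10|17)=-1, (2|17)=+1; (−1)^{2·2·8}·(-1)^2·(+1)^2 = +1.
v=19: a=19^2·(≡6), b=19^2·(≡16) mod 19; (6|19)=+1, (16|19)=+1; (−1)^{2·2·9}·(+1)^2·(+1)^2 = +1.
(-2730, 2310 / ℚ) ramifies at {2, 3, 5, 7}: a division algebra.

[2, 3, 5, 7]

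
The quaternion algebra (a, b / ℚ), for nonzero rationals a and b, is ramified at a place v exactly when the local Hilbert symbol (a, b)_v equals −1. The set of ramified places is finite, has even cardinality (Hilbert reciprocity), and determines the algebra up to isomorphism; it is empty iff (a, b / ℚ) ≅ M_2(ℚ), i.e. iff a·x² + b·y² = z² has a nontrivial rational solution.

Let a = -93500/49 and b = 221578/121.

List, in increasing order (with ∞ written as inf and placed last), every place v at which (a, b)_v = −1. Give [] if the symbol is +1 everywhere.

[5, 7, 17, 19]

Mod squares: a ≡ -935, b ≡ 4522. Check v ∈ {∞, 2, 5, 7, 11, 17, 19}.
v=5: a=5^3·(≡3), b=5^0·(≡3) mod 5; (3|5)=-1, (3|5)=-1; (−1)^{3·0·2}·(-1)^0·(-1)^3 = -1.
v=19: a=19^0·(≡12), b=19^1·(≡13) mod 19; (12|19)=-1, (13|19)=-1; (−1)^{0·1·9}·(-1)^1·(-1)^0 = -1.
v=7: a=7^-2·(≡6), b=7^3·(≡1) mod 7; (6|7)=-1, (1|7)=+1; (−1)^{-2·3·3}·(-1)^3·(+1)^-2 = -1.
v=11: a=11^1·(≡5), b=11^-2·(≡5) mod 11; (5|11)=+1, (5|11)=+1; (−1)^{1·-2·5}·(+1)^-2·(+1)^1 = +1.
v=17: a=17^1·(≡13), b=17^1·(≡6) mod 17; (13|17)=+1, (6|17)=-1; (−1)^{1·1·8}·(+1)^1·(-1)^1 = -1.
v=2: v_2(a)=2, v_2(b)=1; units ≡ 1, 5 (mod 8); ε·ε+αω+βω = 0·0+2·1+1·0 ≡ 0  ⇒  (a,b)_2 = +1.
v=∞: -935 < 0 and 4522 > 0  ⇒  (a,b)_∞ = +1.
Ram(-935, 4522) = {5, 7, 17, 19}; no ℚ_5-point on the conic.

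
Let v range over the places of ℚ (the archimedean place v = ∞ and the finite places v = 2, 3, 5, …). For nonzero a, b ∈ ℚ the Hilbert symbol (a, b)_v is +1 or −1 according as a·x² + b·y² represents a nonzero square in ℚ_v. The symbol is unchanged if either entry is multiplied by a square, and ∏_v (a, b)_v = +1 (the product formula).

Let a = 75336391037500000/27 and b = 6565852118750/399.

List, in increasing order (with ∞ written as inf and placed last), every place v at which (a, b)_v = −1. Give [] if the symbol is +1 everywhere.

(a, b) ≡ (81282, 3587010) mod (ℚ^×)²; places V = {2, 3, 5, 7, 19, 23, 29, 31, 47, ∞}.
(a,b)_47: α=0, u≡35; β=2, v≡3 (mod 47); (35|47)=-1, (3|47)=+1; sign (−1)^0·-1^2·+1^0 = +1.
(a,b)_5: α=8, u≡3; β=5, v≡2 (mod 5); (3|5)=-1, (2|5)=-1; sign (−1)^0·-1^5·-1^8 = -1.
(a,b)_∞: sgn(81282)=+, sgn(3587010)=+, so +1.
(a,b)_19: α=1, u≡13; β=-1, v≡7 (mod 19); (13|19)=-1, (7|19)=+1; sign (−1)^1·-1^-1·+1^1 = +1.
(a,b)_29: α=2, u≡7; β=1, v≡24 (mod 29); (7|29)=+1, (24|29)=+1; sign (−1)^0·+1^1·+1^2 = +1.
(a,b)_31: α=1, u≡5; β=1, v≡28 (mod 31); (5|31)=+1, (28|31)=+1; sign (−1)^1·+1^1·+1^1 = -1.
(a,b)_3: α=-3, u≡1; β=-1, v≡2 (mod 3); (1|3)=+1, (2|3)=-1; sign (−1)^1·+1^-1·-1^-3 = +1.
(a,b)_23: α=3, u≡20; β=2, v≡10 (mod 23); (20|23)=-1, (10|23)=-1; sign (−1)^0·-1^2·-1^3 = -1.
(a,b)_7: α=0, u≡5; β=-1, v≡1 (mod 7); (5|7)=-1, (1|7)=+1; sign (−1)^0·-1^-1·+1^0 = -1.
(a,b)_2: α=5, β=1; u≡1, v≡1 (mod 8); ε(u)ε(v)=0·0, αω(v)=5·0, βω(u)=1·0; sum ≡ 0  ⇒  +1.
|Ram(81282, 3587010)| = 4, even; anisotropic at {5, 7, 23, 31}.

[5, 7, 23, 31]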